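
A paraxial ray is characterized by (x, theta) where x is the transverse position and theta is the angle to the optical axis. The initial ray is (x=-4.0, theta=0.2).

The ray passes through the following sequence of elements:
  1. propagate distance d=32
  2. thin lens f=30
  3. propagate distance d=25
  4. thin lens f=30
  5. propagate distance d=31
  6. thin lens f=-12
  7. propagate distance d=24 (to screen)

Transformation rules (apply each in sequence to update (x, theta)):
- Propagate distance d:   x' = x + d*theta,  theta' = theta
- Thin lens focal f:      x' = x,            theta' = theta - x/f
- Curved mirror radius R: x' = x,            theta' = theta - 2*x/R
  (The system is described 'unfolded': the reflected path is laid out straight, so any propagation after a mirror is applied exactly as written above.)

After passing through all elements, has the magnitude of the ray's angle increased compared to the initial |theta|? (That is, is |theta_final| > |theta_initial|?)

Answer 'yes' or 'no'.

Initial: x=-4.0000 theta=0.2000
After 1 (propagate distance d=32): x=2.4000 theta=0.2000
After 2 (thin lens f=30): x=2.4000 theta=0.1200
After 3 (propagate distance d=25): x=5.4000 theta=0.1200
After 4 (thin lens f=30): x=5.4000 theta=-0.0600
After 5 (propagate distance d=31): x=3.5400 theta=-0.0600
After 6 (thin lens f=-12): x=3.5400 theta=0.2350
After 7 (propagate distance d=24 (to screen)): x=9.1800 theta=0.2350
|theta_initial|=0.2000 |theta_final|=0.2350 -> increased

Answer: yes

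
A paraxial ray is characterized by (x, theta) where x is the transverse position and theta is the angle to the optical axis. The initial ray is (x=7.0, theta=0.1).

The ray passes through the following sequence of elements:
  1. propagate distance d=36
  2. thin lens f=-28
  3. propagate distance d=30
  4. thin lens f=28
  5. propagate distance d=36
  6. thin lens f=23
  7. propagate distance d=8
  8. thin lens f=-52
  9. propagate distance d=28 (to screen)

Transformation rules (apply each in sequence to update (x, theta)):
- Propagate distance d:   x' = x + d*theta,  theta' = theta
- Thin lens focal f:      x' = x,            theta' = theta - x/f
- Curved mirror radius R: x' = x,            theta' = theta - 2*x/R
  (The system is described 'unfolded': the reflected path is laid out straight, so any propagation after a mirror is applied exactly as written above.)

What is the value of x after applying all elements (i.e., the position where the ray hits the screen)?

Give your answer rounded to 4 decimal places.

Initial: x=7.0000 theta=0.1000
After 1 (propagate distance d=36): x=10.6000 theta=0.1000
After 2 (thin lens f=-28): x=10.6000 theta=67/140 (≈0.4786)
After 3 (propagate distance d=30): x=1747/70 (≈24.9571) theta=67/140 (≈0.4786)
After 4 (thin lens f=28): x=1747/70 (≈24.9571) theta=-809/1960 (≈-0.4128)
After 5 (propagate distance d=36): x=2474/245 (≈10.0980) theta=-809/1960 (≈-0.4128)
After 6 (thin lens f=23): x=2474/245 (≈10.0980) theta=-38399/45080 (≈-0.8518)
After 7 (propagate distance d=8): x=18503/5635 (≈3.2836) theta=-38399/45080 (≈-0.8518)
After 8 (thin lens f=-52): x=18503/5635 (≈3.2836) theta=-462181/586040 (≈-0.7887)
After 9 (propagate distance d=28 (to screen)): x=-2754189/146510 (≈-18.7986) theta=-462181/586040 (≈-0.7887)
Rounded to 4 decimal places: x = -18.7986

Answer: -18.7986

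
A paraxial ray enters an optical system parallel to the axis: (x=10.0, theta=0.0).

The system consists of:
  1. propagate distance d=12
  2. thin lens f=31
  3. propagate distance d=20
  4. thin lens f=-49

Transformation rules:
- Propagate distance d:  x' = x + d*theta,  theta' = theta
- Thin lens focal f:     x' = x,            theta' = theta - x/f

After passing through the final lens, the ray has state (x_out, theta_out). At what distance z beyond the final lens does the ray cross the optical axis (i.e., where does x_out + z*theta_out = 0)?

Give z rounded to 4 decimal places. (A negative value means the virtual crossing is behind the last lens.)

Initial: x=10.0000 theta=0.0000
After 1 (propagate distance d=12): x=10.0000 theta=0.0000
After 2 (thin lens f=31): x=10.0000 theta=-10/31 (≈-0.3226)
After 3 (propagate distance d=20): x=110/31 (≈3.5484) theta=-10/31 (≈-0.3226)
After 4 (thin lens f=-49): x=110/31 (≈3.5484) theta=-380/1519 (≈-0.2502)
z_focus = -x_out/theta_out = -(110/31)/(-380/1519) = 539/38 ≈ 14.1842
Rounded to 4 decimal places: z = 14.1842

Answer: 14.1842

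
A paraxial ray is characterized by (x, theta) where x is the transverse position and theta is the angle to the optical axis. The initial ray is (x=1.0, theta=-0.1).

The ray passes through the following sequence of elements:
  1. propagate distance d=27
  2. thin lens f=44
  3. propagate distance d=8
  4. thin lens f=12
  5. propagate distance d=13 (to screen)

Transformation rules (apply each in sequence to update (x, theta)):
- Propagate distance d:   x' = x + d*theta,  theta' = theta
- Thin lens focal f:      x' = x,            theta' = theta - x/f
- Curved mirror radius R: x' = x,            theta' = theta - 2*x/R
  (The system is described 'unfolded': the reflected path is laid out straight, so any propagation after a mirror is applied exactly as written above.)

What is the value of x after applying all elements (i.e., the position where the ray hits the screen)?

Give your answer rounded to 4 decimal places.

Answer: -0.6152

Derivation:
Initial: x=1.0000 theta=-0.1000
After 1 (propagate distance d=27): x=-1.7000 theta=-0.1000
After 2 (thin lens f=44): x=-1.7000 theta=-27/440 (≈-0.0614)
After 3 (propagate distance d=8): x=-241/110 (≈-2.1909) theta=-27/440 (≈-0.0614)
After 4 (thin lens f=12): x=-241/110 (≈-2.1909) theta=4/33 (≈0.1212)
After 5 (propagate distance d=13 (to screen)): x=-203/330 (≈-0.6152) theta=4/33 (≈0.1212)
Rounded to 4 decimal places: x = -0.6152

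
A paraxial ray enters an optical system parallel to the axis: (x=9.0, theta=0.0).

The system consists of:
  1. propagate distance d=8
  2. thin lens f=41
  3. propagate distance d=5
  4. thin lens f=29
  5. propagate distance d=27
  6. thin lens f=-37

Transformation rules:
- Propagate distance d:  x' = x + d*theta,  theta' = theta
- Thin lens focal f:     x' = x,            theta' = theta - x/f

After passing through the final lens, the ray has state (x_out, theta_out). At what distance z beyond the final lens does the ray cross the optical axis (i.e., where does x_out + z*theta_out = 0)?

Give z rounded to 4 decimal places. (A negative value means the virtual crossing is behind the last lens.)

Initial: x=9.0000 theta=0.0000
After 1 (propagate distance d=8): x=9.0000 theta=0.0000
After 2 (thin lens f=41): x=9.0000 theta=-9/41 (≈-0.2195)
After 3 (propagate distance d=5): x=324/41 (≈7.9024) theta=-9/41 (≈-0.2195)
After 4 (thin lens f=29): x=324/41 (≈7.9024) theta=-585/1189 (≈-0.4920)
After 5 (propagate distance d=27): x=-6399/1189 (≈-5.3818) theta=-585/1189 (≈-0.4920)
After 6 (thin lens f=-37): x=-6399/1189 (≈-5.3818) theta=-684/1073 (≈-0.6375)
z_focus = -x_out/theta_out = -(-6399/1189)/(-684/1073) = -26307/3116 ≈ -8.4426
Rounded to 4 decimal places: z = -8.4426

Answer: -8.4426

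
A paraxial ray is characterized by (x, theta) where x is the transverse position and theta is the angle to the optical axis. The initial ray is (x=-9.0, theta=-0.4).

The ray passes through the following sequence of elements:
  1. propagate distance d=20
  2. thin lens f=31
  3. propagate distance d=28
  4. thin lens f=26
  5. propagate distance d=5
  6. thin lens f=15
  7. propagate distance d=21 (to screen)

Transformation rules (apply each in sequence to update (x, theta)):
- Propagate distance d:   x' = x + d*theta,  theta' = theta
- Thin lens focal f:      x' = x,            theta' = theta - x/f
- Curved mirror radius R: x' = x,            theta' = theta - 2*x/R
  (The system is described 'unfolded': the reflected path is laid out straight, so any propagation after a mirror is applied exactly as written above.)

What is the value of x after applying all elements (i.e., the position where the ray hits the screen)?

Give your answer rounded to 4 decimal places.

Initial: x=-9.0000 theta=-0.4000
After 1 (propagate distance d=20): x=-17.0000 theta=-0.4000
After 2 (thin lens f=31): x=-17.0000 theta=23/155 (≈0.1484)
After 3 (propagate distance d=28): x=-1991/155 (≈-12.8452) theta=23/155 (≈0.1484)
After 4 (thin lens f=26): x=-1991/155 (≈-12.8452) theta=2589/4030 (≈0.6424)
After 5 (propagate distance d=5): x=-38821/4030 (≈-9.6330) theta=2589/4030 (≈0.6424)
After 6 (thin lens f=15): x=-38821/4030 (≈-9.6330) theta=38828/30225 (≈1.2846)
After 7 (propagate distance d=21 (to screen)): x=349487/20150 (≈17.3443) theta=38828/30225 (≈1.2846)
Rounded to 4 decimal places: x = 17.3443

Answer: 17.3443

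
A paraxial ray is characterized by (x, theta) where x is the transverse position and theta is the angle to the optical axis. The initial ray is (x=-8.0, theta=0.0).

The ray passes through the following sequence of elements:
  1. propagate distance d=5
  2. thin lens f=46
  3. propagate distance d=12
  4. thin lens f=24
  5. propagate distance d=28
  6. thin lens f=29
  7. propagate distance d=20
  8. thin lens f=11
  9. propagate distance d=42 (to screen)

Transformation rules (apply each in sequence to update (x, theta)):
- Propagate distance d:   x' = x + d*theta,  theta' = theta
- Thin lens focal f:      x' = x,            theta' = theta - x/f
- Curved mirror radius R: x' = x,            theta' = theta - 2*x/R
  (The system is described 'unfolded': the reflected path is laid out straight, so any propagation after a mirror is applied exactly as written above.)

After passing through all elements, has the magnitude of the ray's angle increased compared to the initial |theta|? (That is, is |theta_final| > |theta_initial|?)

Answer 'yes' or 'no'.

Answer: yes

Derivation:
Initial: x=-8.0000 theta=0.0000
After 1 (propagate distance d=5): x=-8.0000 theta=0.0000
After 2 (thin lens f=46): x=-8.0000 theta=4/23 (≈0.1739)
After 3 (propagate distance d=12): x=-136/23 (≈-5.9130) theta=4/23 (≈0.1739)
After 4 (thin lens f=24): x=-136/23 (≈-5.9130) theta=29/69 (≈0.4203)
After 5 (propagate distance d=28): x=404/69 (≈5.8551) theta=29/69 (≈0.4203)
After 6 (thin lens f=29): x=404/69 (≈5.8551) theta=19/87 (≈0.2184)
After 7 (propagate distance d=20): x=20456/2001 (≈10.2229) theta=19/87 (≈0.2184)
After 8 (thin lens f=11): x=20456/2001 (≈10.2229) theta=-15649/22011 (≈-0.7110)
After 9 (propagate distance d=42 (to screen)): x=-432242/22011 (≈-19.6375) theta=-15649/22011 (≈-0.7110)
|theta_initial|=0.0000 |theta_final|=15649/22011 (≈0.7110) -> increased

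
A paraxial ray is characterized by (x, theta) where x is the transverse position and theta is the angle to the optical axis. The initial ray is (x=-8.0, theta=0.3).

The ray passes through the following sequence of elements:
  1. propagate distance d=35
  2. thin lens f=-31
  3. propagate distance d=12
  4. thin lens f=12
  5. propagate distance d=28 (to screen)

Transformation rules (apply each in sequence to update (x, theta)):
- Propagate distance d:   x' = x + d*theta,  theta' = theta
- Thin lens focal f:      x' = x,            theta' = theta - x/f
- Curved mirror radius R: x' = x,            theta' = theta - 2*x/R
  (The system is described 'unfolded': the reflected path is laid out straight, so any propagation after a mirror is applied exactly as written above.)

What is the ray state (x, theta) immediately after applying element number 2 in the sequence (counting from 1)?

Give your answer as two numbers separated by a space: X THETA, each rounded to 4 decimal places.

Answer: 2.5000 0.3806

Derivation:
Initial: x=-8.0000 theta=0.3000
After 1 (propagate distance d=35): x=2.5000 theta=0.3000
After 2 (thin lens f=-31): x=2.5000 theta=59/155 (≈0.3806)
Rounded to 4 decimal places: x = 2.5000, theta = 0.3806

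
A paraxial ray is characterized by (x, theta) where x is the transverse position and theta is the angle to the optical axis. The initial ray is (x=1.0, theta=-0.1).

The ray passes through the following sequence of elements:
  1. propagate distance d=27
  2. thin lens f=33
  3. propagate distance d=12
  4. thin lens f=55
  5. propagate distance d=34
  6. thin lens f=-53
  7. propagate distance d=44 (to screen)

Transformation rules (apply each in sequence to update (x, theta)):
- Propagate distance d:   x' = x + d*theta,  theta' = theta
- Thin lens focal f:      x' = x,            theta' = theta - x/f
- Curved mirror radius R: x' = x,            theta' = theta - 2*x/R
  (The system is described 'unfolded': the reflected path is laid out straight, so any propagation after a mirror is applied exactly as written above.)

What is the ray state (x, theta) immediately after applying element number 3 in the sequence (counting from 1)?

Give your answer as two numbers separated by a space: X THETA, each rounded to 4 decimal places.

Initial: x=1.0000 theta=-0.1000
After 1 (propagate distance d=27): x=-1.7000 theta=-0.1000
After 2 (thin lens f=33): x=-1.7000 theta=-8/165 (≈-0.0485)
After 3 (propagate distance d=12): x=-251/110 (≈-2.2818) theta=-8/165 (≈-0.0485)
Rounded to 4 decimal places: x = -2.2818, theta = -0.0485

Answer: -2.2818 -0.0485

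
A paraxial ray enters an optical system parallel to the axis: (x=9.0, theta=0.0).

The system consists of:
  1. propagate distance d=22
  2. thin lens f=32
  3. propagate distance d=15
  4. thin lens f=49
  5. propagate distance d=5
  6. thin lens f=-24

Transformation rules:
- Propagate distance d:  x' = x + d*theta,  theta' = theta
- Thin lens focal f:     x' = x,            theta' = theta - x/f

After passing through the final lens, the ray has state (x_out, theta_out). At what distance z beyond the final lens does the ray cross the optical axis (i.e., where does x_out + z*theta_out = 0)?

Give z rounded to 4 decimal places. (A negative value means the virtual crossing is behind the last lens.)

Answer: 11.1674

Derivation:
Initial: x=9.0000 theta=0.0000
After 1 (propagate distance d=22): x=9.0000 theta=0.0000
After 2 (thin lens f=32): x=9.0000 theta=-9/32 (≈-0.2813)
After 3 (propagate distance d=15): x=153/32 (≈4.7813) theta=-9/32 (≈-0.2813)
After 4 (thin lens f=49): x=153/32 (≈4.7813) theta=-297/784 (≈-0.3788)
After 5 (propagate distance d=5): x=4527/1568 (≈2.8871) theta=-297/784 (≈-0.3788)
After 6 (thin lens f=-24): x=4527/1568 (≈2.8871) theta=-3243/12544 (≈-0.2585)
z_focus = -x_out/theta_out = -(4527/1568)/(-3243/12544) = 12072/1081 ≈ 11.1674
Rounded to 4 decimal places: z = 11.1674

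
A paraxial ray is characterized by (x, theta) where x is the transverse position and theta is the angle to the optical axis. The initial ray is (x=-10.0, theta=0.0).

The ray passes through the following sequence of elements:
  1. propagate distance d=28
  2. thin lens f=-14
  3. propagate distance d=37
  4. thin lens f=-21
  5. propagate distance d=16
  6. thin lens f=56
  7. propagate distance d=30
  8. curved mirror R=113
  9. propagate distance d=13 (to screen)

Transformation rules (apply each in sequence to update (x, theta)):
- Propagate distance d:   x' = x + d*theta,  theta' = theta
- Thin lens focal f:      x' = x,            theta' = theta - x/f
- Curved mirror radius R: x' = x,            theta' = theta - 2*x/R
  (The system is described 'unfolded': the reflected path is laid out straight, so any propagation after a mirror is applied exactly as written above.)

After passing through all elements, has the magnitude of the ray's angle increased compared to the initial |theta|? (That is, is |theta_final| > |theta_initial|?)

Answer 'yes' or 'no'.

Answer: yes

Derivation:
Initial: x=-10.0000 theta=0.0000
After 1 (propagate distance d=28): x=-10.0000 theta=0.0000
After 2 (thin lens f=-14): x=-10.0000 theta=-5/7 (≈-0.7143)
After 3 (propagate distance d=37): x=-255/7 (≈-36.4286) theta=-5/7 (≈-0.7143)
After 4 (thin lens f=-21): x=-255/7 (≈-36.4286) theta=-120/49 (≈-2.4490)
After 5 (propagate distance d=16): x=-3705/49 (≈-75.6122) theta=-120/49 (≈-2.4490)
After 6 (thin lens f=56): x=-3705/49 (≈-75.6122) theta=-3015/2744 (≈-1.0988)
After 7 (propagate distance d=30): x=-148965/1372 (≈-108.5751) theta=-3015/2744 (≈-1.0988)
After 8 (curved mirror R=113): x=-148965/1372 (≈-108.5751) theta=255165/310072 (≈0.8229)
After 9 (propagate distance d=13 (to screen)): x=-30348945/310072 (≈-97.8771) theta=255165/310072 (≈0.8229)
|theta_initial|=0.0000 |theta_final|=255165/310072 (≈0.8229) -> increased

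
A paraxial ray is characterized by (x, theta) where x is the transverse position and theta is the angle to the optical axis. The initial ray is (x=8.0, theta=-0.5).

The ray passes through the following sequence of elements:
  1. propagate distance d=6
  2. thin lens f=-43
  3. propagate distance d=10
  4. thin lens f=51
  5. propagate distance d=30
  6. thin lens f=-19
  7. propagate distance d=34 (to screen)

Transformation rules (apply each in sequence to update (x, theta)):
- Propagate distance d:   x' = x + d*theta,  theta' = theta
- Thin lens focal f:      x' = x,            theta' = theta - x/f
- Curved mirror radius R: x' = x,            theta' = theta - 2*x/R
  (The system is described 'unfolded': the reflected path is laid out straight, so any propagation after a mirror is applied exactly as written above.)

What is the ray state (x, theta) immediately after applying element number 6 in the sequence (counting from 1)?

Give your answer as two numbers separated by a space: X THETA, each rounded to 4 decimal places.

Answer: -11.0328 -0.9872

Derivation:
Initial: x=8.0000 theta=-0.5000
After 1 (propagate distance d=6): x=5.0000 theta=-0.5000
After 2 (thin lens f=-43): x=5.0000 theta=-33/86 (≈-0.3837)
After 3 (propagate distance d=10): x=50/43 (≈1.1628) theta=-33/86 (≈-0.3837)
After 4 (thin lens f=51): x=50/43 (≈1.1628) theta=-1783/4386 (≈-0.4065)
After 5 (propagate distance d=30): x=-8065/731 (≈-11.0328) theta=-1783/4386 (≈-0.4065)
After 6 (thin lens f=-19): x=-8065/731 (≈-11.0328) theta=-82267/83334 (≈-0.9872)
Rounded to 4 decimal places: x = -11.0328, theta = -0.9872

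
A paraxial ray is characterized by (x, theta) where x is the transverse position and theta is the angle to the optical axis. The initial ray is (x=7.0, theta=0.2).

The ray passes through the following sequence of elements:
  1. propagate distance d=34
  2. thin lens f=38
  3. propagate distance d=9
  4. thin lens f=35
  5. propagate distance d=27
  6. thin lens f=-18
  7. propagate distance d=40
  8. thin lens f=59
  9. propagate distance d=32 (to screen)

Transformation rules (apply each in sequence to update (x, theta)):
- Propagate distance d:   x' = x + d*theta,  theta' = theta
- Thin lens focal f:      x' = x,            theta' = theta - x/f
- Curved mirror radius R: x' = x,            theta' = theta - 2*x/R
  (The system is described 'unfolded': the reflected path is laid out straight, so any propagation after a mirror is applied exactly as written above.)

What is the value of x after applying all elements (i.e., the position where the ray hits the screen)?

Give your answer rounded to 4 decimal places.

Answer: -31.0919

Derivation:
Initial: x=7.0000 theta=0.2000
After 1 (propagate distance d=34): x=13.8000 theta=0.2000
After 2 (thin lens f=38): x=13.8000 theta=-31/190 (≈-0.1632)
After 3 (propagate distance d=9): x=2343/190 (≈12.3316) theta=-31/190 (≈-0.1632)
After 4 (thin lens f=35): x=2343/190 (≈12.3316) theta=-1714/3325 (≈-0.5155)
After 5 (propagate distance d=27): x=-10551/6650 (≈-1.5866) theta=-1714/3325 (≈-0.5155)
After 6 (thin lens f=-18): x=-10551/6650 (≈-1.5866) theta=-4817/7980 (≈-0.6036)
After 7 (propagate distance d=40): x=-513353/19950 (≈-25.7320) theta=-4817/7980 (≈-0.6036)
After 8 (thin lens f=59): x=-513353/19950 (≈-25.7320) theta=-394309/2354100 (≈-0.1675)
After 9 (propagate distance d=32 (to screen)): x=-36596771/1177050 (≈-31.0919) theta=-394309/2354100 (≈-0.1675)
Rounded to 4 decimal places: x = -31.0919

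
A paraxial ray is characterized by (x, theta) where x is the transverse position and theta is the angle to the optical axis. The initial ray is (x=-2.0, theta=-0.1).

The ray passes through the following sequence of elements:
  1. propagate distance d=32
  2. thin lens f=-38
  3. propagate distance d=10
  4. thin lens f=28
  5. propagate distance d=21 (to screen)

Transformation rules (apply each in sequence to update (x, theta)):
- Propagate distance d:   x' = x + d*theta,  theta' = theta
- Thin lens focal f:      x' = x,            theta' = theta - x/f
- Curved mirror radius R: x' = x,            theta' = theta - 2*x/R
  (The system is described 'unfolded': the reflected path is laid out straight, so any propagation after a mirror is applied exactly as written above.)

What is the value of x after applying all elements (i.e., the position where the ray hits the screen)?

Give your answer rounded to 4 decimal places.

Answer: -6.8658

Derivation:
Initial: x=-2.0000 theta=-0.1000
After 1 (propagate distance d=32): x=-5.2000 theta=-0.1000
After 2 (thin lens f=-38): x=-5.2000 theta=-9/38 (≈-0.2368)
After 3 (propagate distance d=10): x=-719/95 (≈-7.5684) theta=-9/38 (≈-0.2368)
After 4 (thin lens f=28): x=-719/95 (≈-7.5684) theta=89/2660 (≈0.0335)
After 5 (propagate distance d=21 (to screen)): x=-2609/380 (≈-6.8658) theta=89/2660 (≈0.0335)
Rounded to 4 decimal places: x = -6.8658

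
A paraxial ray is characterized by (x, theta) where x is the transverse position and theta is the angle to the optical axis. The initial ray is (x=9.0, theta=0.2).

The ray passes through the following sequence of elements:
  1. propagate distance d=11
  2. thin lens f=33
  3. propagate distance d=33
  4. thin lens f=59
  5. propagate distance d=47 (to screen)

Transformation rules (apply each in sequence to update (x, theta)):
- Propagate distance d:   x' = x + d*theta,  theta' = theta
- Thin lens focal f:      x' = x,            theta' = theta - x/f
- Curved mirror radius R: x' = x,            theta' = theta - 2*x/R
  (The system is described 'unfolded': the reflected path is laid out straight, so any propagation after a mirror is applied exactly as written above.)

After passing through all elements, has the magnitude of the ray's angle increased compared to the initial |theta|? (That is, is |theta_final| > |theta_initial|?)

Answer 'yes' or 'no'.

Initial: x=9.0000 theta=0.2000
After 1 (propagate distance d=11): x=11.2000 theta=0.2000
After 2 (thin lens f=33): x=11.2000 theta=-23/165 (≈-0.1394)
After 3 (propagate distance d=33): x=6.6000 theta=-23/165 (≈-0.1394)
After 4 (thin lens f=59): x=6.6000 theta=-2446/9735 (≈-0.2513)
After 5 (propagate distance d=47 (to screen)): x=-50711/9735 (≈-5.2091) theta=-2446/9735 (≈-0.2513)
|theta_initial|=0.2000 |theta_final|=2446/9735 (≈0.2513) -> increased

Answer: yes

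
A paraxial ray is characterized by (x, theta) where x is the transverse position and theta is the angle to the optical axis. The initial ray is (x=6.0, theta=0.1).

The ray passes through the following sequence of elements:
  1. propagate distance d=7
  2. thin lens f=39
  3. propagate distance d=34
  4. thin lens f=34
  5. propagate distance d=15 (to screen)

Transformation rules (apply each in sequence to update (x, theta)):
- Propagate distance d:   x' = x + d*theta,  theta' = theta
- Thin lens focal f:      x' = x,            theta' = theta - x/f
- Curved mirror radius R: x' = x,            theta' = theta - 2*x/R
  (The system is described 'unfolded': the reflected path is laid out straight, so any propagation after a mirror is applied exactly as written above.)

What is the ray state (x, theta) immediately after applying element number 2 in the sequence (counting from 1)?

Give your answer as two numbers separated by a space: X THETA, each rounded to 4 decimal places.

Initial: x=6.0000 theta=0.1000
After 1 (propagate distance d=7): x=6.7000 theta=0.1000
After 2 (thin lens f=39): x=6.7000 theta=-14/195 (≈-0.0718)
Rounded to 4 decimal places: x = 6.7000, theta = -0.0718

Answer: 6.7000 -0.0718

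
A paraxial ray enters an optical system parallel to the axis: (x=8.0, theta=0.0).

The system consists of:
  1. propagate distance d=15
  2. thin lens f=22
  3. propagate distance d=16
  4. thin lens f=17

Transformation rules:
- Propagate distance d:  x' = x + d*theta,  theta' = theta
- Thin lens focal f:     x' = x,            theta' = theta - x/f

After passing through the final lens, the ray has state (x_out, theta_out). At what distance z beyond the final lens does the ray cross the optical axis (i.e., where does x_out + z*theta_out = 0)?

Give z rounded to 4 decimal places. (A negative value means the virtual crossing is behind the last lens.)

Initial: x=8.0000 theta=0.0000
After 1 (propagate distance d=15): x=8.0000 theta=0.0000
After 2 (thin lens f=22): x=8.0000 theta=-4/11 (≈-0.3636)
After 3 (propagate distance d=16): x=24/11 (≈2.1818) theta=-4/11 (≈-0.3636)
After 4 (thin lens f=17): x=24/11 (≈2.1818) theta=-92/187 (≈-0.4920)
z_focus = -x_out/theta_out = -(24/11)/(-92/187) = 102/23 ≈ 4.4348
Rounded to 4 decimal places: z = 4.4348

Answer: 4.4348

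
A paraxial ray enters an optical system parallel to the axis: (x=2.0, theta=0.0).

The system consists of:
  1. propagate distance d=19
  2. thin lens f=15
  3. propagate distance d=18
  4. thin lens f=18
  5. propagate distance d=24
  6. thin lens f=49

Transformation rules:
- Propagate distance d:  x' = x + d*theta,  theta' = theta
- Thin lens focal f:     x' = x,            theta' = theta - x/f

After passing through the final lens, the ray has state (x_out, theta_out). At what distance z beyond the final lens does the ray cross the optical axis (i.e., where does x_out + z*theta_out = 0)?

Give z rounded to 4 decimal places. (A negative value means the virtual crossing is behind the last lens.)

Initial: x=2.0000 theta=0.0000
After 1 (propagate distance d=19): x=2.0000 theta=0.0000
After 2 (thin lens f=15): x=2.0000 theta=-2/15 (≈-0.1333)
After 3 (propagate distance d=18): x=-0.4000 theta=-2/15 (≈-0.1333)
After 4 (thin lens f=18): x=-0.4000 theta=-1/9 (≈-0.1111)
After 5 (propagate distance d=24): x=-46/15 (≈-3.0667) theta=-1/9 (≈-0.1111)
After 6 (thin lens f=49): x=-46/15 (≈-3.0667) theta=-107/2205 (≈-0.0485)
z_focus = -x_out/theta_out = -(-46/15)/(-107/2205) = -6762/107 ≈ -63.1963
Rounded to 4 decimal places: z = -63.1963

Answer: -63.1963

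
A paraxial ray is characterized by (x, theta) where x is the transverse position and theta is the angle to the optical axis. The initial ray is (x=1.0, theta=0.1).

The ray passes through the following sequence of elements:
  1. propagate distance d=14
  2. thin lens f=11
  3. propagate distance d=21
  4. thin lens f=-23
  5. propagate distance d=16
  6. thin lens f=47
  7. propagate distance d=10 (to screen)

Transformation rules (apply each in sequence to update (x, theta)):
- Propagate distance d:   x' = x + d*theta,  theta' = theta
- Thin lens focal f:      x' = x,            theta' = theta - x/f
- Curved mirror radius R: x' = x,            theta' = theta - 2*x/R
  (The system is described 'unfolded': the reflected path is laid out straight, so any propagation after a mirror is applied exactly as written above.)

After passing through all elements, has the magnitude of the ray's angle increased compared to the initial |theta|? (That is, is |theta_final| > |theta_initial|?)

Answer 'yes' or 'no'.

Initial: x=1.0000 theta=0.1000
After 1 (propagate distance d=14): x=2.4000 theta=0.1000
After 2 (thin lens f=11): x=2.4000 theta=-13/110 (≈-0.1182)
After 3 (propagate distance d=21): x=-9/110 (≈-0.0818) theta=-13/110 (≈-0.1182)
After 4 (thin lens f=-23): x=-9/110 (≈-0.0818) theta=-14/115 (≈-0.1217)
After 5 (propagate distance d=16): x=-1027/506 (≈-2.0296) theta=-14/115 (≈-0.1217)
After 6 (thin lens f=47): x=-1027/506 (≈-2.0296) theta=-9341/118910 (≈-0.0786)
After 7 (propagate distance d=10 (to screen)): x=-66951/23782 (≈-2.8152) theta=-9341/118910 (≈-0.0786)
|theta_initial|=0.1000 |theta_final|=9341/118910 (≈0.0786) -> not increased

Answer: no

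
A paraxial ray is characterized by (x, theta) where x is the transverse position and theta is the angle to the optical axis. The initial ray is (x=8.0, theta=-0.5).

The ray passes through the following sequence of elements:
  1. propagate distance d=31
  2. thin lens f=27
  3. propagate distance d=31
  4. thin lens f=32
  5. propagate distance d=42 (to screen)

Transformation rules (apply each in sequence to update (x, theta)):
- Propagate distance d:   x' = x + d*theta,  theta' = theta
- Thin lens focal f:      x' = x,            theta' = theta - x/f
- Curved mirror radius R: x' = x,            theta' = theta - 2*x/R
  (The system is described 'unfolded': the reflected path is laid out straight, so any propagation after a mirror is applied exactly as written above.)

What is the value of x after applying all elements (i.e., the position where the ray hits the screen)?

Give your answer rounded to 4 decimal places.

Answer: -4.8368

Derivation:
Initial: x=8.0000 theta=-0.5000
After 1 (propagate distance d=31): x=-7.5000 theta=-0.5000
After 2 (thin lens f=27): x=-7.5000 theta=-2/9 (≈-0.2222)
After 3 (propagate distance d=31): x=-259/18 (≈-14.3889) theta=-2/9 (≈-0.2222)
After 4 (thin lens f=32): x=-259/18 (≈-14.3889) theta=131/576 (≈0.2274)
After 5 (propagate distance d=42 (to screen)): x=-1393/288 (≈-4.8368) theta=131/576 (≈0.2274)
Rounded to 4 decimal places: x = -4.8368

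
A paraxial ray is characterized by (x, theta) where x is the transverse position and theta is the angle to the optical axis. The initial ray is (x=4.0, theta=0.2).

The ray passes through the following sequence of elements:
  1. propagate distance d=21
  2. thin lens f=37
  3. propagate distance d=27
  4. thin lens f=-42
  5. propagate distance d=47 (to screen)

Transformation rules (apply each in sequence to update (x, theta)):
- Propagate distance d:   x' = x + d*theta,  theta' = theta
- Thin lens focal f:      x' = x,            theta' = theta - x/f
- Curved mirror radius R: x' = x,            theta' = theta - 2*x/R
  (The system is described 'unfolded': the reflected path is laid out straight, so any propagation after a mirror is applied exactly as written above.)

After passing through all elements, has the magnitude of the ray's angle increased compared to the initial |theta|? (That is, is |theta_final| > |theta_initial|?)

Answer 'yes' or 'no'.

Answer: no

Derivation:
Initial: x=4.0000 theta=0.2000
After 1 (propagate distance d=21): x=8.2000 theta=0.2000
After 2 (thin lens f=37): x=8.2000 theta=-4/185 (≈-0.0216)
After 3 (propagate distance d=27): x=1409/185 (≈7.6162) theta=-4/185 (≈-0.0216)
After 4 (thin lens f=-42): x=1409/185 (≈7.6162) theta=1241/7770 (≈0.1597)
After 5 (propagate distance d=47 (to screen)): x=23501/1554 (≈15.1229) theta=1241/7770 (≈0.1597)
|theta_initial|=0.2000 |theta_final|=1241/7770 (≈0.1597) -> not increased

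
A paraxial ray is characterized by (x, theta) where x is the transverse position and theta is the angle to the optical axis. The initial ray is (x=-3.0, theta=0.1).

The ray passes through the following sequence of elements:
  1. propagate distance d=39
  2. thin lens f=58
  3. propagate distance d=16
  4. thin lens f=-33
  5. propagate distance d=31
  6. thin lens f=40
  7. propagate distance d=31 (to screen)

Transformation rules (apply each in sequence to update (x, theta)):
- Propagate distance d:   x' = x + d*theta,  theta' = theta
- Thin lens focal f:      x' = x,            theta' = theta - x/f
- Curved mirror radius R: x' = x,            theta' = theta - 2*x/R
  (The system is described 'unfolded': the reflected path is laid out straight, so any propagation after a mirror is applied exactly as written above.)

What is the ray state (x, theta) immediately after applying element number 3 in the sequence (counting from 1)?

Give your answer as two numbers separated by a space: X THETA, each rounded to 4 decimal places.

Initial: x=-3.0000 theta=0.1000
After 1 (propagate distance d=39): x=0.9000 theta=0.1000
After 2 (thin lens f=58): x=0.9000 theta=49/580 (≈0.0845)
After 3 (propagate distance d=16): x=653/290 (≈2.2517) theta=49/580 (≈0.0845)
Rounded to 4 decimal places: x = 2.2517, theta = 0.0845

Answer: 2.2517 0.0845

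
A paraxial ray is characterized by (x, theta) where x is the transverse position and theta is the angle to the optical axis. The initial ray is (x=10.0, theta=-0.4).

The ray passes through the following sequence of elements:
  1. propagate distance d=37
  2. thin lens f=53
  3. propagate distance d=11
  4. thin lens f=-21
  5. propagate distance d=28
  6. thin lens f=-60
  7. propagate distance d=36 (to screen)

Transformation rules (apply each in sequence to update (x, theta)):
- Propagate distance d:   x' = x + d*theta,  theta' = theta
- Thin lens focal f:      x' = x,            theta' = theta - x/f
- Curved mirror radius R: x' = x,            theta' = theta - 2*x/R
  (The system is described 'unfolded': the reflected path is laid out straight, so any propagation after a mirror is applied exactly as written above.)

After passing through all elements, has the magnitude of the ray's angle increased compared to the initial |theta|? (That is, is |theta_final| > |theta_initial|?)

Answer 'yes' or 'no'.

Initial: x=10.0000 theta=-0.4000
After 1 (propagate distance d=37): x=-4.8000 theta=-0.4000
After 2 (thin lens f=53): x=-4.8000 theta=-82/265 (≈-0.3094)
After 3 (propagate distance d=11): x=-2174/265 (≈-8.2038) theta=-82/265 (≈-0.3094)
After 4 (thin lens f=-21): x=-2174/265 (≈-8.2038) theta=-3896/5565 (≈-0.7001)
After 5 (propagate distance d=28): x=-22106/795 (≈-27.8063) theta=-3896/5565 (≈-0.7001)
After 6 (thin lens f=-60): x=-22106/795 (≈-27.8063) theta=-194251/166950 (≈-1.1635)
After 7 (propagate distance d=36 (to screen)): x=-1939216/27825 (≈-69.6933) theta=-194251/166950 (≈-1.1635)
|theta_initial|=0.4000 |theta_final|=194251/166950 (≈1.1635) -> increased

Answer: yes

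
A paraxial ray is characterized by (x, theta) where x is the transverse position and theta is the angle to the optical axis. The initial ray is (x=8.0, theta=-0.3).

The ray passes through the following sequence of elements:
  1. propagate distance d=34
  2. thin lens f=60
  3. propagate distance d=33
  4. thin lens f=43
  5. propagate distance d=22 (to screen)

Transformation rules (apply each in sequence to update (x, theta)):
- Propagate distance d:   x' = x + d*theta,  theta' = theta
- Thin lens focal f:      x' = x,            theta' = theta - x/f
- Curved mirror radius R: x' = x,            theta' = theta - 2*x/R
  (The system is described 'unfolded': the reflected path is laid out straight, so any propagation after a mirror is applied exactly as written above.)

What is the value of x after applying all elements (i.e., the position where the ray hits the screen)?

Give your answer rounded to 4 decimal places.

Answer: -11.1117

Derivation:
Initial: x=8.0000 theta=-0.3000
After 1 (propagate distance d=34): x=-2.2000 theta=-0.3000
After 2 (thin lens f=60): x=-2.2000 theta=-79/300 (≈-0.2633)
After 3 (propagate distance d=33): x=-10.8900 theta=-79/300 (≈-0.2633)
After 4 (thin lens f=43): x=-10.8900 theta=-13/1290 (≈-0.0101)
After 5 (propagate distance d=22 (to screen)): x=-143341/12900 (≈-11.1117) theta=-13/1290 (≈-0.0101)
Rounded to 4 decimal places: x = -11.1117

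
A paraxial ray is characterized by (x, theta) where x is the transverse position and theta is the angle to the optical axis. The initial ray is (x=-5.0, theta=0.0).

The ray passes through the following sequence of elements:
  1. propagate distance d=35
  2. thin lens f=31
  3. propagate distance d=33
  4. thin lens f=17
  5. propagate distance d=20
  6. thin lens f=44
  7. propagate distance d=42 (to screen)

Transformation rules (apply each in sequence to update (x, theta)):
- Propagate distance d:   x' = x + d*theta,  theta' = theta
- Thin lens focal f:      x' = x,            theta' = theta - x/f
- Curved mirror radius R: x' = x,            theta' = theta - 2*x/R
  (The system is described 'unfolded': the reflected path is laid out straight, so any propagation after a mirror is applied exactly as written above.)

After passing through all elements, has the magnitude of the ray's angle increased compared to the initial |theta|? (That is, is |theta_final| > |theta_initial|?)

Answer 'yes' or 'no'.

Initial: x=-5.0000 theta=0.0000
After 1 (propagate distance d=35): x=-5.0000 theta=0.0000
After 2 (thin lens f=31): x=-5.0000 theta=5/31 (≈0.1613)
After 3 (propagate distance d=33): x=10/31 (≈0.3226) theta=5/31 (≈0.1613)
After 4 (thin lens f=17): x=10/31 (≈0.3226) theta=75/527 (≈0.1423)
After 5 (propagate distance d=20): x=1670/527 (≈3.1689) theta=75/527 (≈0.1423)
After 6 (thin lens f=44): x=1670/527 (≈3.1689) theta=815/11594 (≈0.0703)
After 7 (propagate distance d=42 (to screen)): x=35485/5797 (≈6.1213) theta=815/11594 (≈0.0703)
|theta_initial|=0.0000 |theta_final|=815/11594 (≈0.0703) -> increased

Answer: yes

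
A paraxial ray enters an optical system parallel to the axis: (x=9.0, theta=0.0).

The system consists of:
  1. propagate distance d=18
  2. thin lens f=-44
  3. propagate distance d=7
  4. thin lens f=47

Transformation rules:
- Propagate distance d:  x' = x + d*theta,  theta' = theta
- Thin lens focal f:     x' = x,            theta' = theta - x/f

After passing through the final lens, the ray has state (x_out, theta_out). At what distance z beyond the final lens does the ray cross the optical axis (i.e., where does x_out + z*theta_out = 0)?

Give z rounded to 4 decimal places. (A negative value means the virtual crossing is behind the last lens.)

Initial: x=9.0000 theta=0.0000
After 1 (propagate distance d=18): x=9.0000 theta=0.0000
After 2 (thin lens f=-44): x=9.0000 theta=9/44 (≈0.2045)
After 3 (propagate distance d=7): x=459/44 (≈10.4318) theta=9/44 (≈0.2045)
After 4 (thin lens f=47): x=459/44 (≈10.4318) theta=-9/517 (≈-0.0174)
z_focus = -x_out/theta_out = -(459/44)/(-9/517) = 599.2500
Rounded to 4 decimal places: z = 599.2500

Answer: 599.2500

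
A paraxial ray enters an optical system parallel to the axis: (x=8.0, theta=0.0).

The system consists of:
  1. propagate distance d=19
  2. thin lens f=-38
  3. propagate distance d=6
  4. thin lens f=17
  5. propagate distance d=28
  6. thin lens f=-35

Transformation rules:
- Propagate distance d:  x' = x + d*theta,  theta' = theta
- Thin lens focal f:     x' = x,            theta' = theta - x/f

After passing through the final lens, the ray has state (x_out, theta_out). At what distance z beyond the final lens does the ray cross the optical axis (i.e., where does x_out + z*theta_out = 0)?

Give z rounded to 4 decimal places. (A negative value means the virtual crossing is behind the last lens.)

Answer: -0.2938

Derivation:
Initial: x=8.0000 theta=0.0000
After 1 (propagate distance d=19): x=8.0000 theta=0.0000
After 2 (thin lens f=-38): x=8.0000 theta=4/19 (≈0.2105)
After 3 (propagate distance d=6): x=176/19 (≈9.2632) theta=4/19 (≈0.2105)
After 4 (thin lens f=17): x=176/19 (≈9.2632) theta=-108/323 (≈-0.3344)
After 5 (propagate distance d=28): x=-32/323 (≈-0.0991) theta=-108/323 (≈-0.3344)
After 6 (thin lens f=-35): x=-32/323 (≈-0.0991) theta=-3812/11305 (≈-0.3372)
z_focus = -x_out/theta_out = -(-32/323)/(-3812/11305) = -280/953 ≈ -0.2938
Rounded to 4 decimal places: z = -0.2938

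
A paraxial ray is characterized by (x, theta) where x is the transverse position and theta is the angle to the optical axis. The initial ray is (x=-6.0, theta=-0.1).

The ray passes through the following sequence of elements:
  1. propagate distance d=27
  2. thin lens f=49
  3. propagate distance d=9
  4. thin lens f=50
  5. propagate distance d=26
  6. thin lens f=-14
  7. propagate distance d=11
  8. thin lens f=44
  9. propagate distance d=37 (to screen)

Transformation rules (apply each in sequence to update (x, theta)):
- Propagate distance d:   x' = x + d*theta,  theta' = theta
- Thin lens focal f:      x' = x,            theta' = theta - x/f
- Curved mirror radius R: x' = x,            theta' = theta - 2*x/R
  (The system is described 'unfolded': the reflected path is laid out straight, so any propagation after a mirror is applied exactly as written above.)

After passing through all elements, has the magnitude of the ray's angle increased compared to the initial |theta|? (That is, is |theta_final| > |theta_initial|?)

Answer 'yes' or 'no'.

Initial: x=-6.0000 theta=-0.1000
After 1 (propagate distance d=27): x=-8.7000 theta=-0.1000
After 2 (thin lens f=49): x=-8.7000 theta=19/245 (≈0.0776)
After 3 (propagate distance d=9): x=-3921/490 (≈-8.0020) theta=19/245 (≈0.0776)
After 4 (thin lens f=50): x=-3921/490 (≈-8.0020) theta=5821/24500 (≈0.2376)
After 5 (propagate distance d=26): x=-11176/6125 (≈-1.8247) theta=5821/24500 (≈0.2376)
After 6 (thin lens f=-14): x=-11176/6125 (≈-1.8247) theta=3679/34300 (≈0.1073)
After 7 (propagate distance d=11): x=-110583/171500 (≈-0.6448) theta=3679/34300 (≈0.1073)
After 8 (thin lens f=44): x=-110583/171500 (≈-0.6448) theta=83633/686000 (≈0.1219)
After 9 (propagate distance d=37 (to screen)): x=2652089/686000 (≈3.8660) theta=83633/686000 (≈0.1219)
|theta_initial|=0.1000 |theta_final|=83633/686000 (≈0.1219) -> increased

Answer: yes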